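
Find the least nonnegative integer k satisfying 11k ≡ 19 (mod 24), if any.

17

gcd(24, 11):
  24 = 2×11 + 2
  11 = 5×2 + 1
  2 = 2×1
so gcd(24, 11) = 1.
1 divides 19, so solutions exist.
Back-substitute for Bézout coefficients:
  1 = 11 - 5×2
  ... = 11×(11) + 24×(-5)
So 11×(11) ≡ 1 (mod 24); multiply by 19: k ≡ 209 (mod 24).
Smallest nonnegative: k = 209 mod 24 = 17.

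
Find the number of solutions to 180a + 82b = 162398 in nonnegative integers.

gcd(180, 82) = 2  (180 = 2×82 + 16, 82 = 5×16 + 2, 16 = 8×2).
Back-substituting, 180×(-5) + 82×(11) = 2.
Scale by 81199: one solution is (-405995, 893189). Reduce a mod 41: (28, 1919).
General: a = 28 + 41t, b = 1919 - 90t.
a ≥ 0 ⇒ t ≥ 0; b ≥ 0 ⇒ t ≤ 21. So t ∈ [0, 21]: 22 solutions.

22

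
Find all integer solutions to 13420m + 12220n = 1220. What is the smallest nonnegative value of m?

500

gcd(13420, 12220) = 20.
20 divides 1220, so solutions exist.
By Bézout, 13420*(-112) + 12220*(123) = 20.
Scale by 1220/20 = 61: (m₀, n₀) = (-6832, 7503).
General solution: m = -6832 + 611t, n = 7503 - 671t for integer t.
m ≥ 0: smallest is -6832 mod 611 = 500 (at t = 12), with n = -549.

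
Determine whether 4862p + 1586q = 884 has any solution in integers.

yes

gcd(4862, 1586) = 26  (4862 = 3×1586 + 104, 1586 = 15×104 + 26, 104 = 4×26).
26 divides 884, so integer solutions exist.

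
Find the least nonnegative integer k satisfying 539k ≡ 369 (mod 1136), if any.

gcd(1136, 539):
  1136 = 2*539 + 58
  539 = 9*58 + 17
  58 = 3*17 + 7
  17 = 2*7 + 3
  7 = 2*3 + 1
  3 = 3*1
so gcd(1136, 539) = 1.
1 divides 369, so solutions exist.
Back-substitute for Bézout coefficients:
  1 = 7 - 2*3
  ... = 539*(-333) + 1136*(158)
So 539*(-333) ≡ 1 (mod 1136); multiply by 369: k ≡ -122877 (mod 1136).
Smallest nonnegative: k = -122877 mod 1136 = 947.

947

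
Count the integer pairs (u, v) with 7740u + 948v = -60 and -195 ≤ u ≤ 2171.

30

gcd(7740, 948) = 12.
By Bézout, 7740×(-6) + 948×(49) = 12.
Particular solution: (30, -245).
General solution: u = 30 + 79t, v = -245 - 645t for integer t.
-195 ≤ 30 + 79t ≤ 2171 gives t ∈ [-2, 27], which is 30 values.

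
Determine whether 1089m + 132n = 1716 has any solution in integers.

yes

gcd(1089, 132) = 33.
33 divides 1716, so integer solutions exist.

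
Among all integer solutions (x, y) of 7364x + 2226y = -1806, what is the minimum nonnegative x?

gcd(7364, 2226) = 14.
14 divides -1806, so solutions exist.
By Bézout, 7364×(13) + 2226×(-43) = 14.
Scale by -1806/14 = -129: (x₀, y₀) = (-1677, 5547).
General solution: x = -1677 + 159t, y = 5547 - 526t for integer t.
x ≥ 0: smallest is -1677 mod 159 = 72 (at t = 11), with y = -239.

72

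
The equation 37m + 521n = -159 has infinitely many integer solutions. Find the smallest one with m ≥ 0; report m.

221

gcd(521, 37) = 1  (521 = 14×37 + 3, 37 = 12×3 + 1, 3 = 3×1).
1 divides -159, so solutions exist.
Back-substituting, 37×(169) + 521×(-12) = 1.
Scale by -159/1 = -159: (m₀, n₀) = (-26871, 1908).
General solution: m = -26871 + 521t, n = 1908 - 37t for integer t.
m ≥ 0: smallest is -26871 mod 521 = 221 (at t = 52), with n = -16.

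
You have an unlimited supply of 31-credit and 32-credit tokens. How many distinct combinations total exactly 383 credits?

Need nonnegative integers with 31j + 32k = 383.
gcd(31, 32) = 1, and 31·(-1) + 32·(1) = 1.
So (j₀, k₀) = (-383, 383); general j = -383 + 32t, k = 383 - 31t.
j ≥ 0 ⇒ t ≥ 12; k ≥ 0 ⇒ t ≤ 12. That's 1 value of t.

1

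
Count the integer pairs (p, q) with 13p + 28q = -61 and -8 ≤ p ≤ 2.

gcd(28, 13):
  28 = 2·13 + 2
  13 = 6·2 + 1
  2 = 2·1
so gcd(28, 13) = 1.
Back-substitute for Bézout coefficients:
  1 = 13 - 6·2
  ... = 13·(13) + 28·(-6)
Scale by -61: particular solution (-793, 366); reduce p mod 28: (19, -11).
General solution: p = 19 + 28t, q = -11 - 13t for integer t.
-8 ≤ 19 + 28t ≤ 2 gives t ∈ [0, -1], which is 0 values.

0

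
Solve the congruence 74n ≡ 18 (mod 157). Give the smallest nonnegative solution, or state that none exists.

153

gcd(157, 74):
  157 = 2·74 + 9
  74 = 8·9 + 2
  9 = 4·2 + 1
  2 = 2·1
so gcd(157, 74) = 1.
1 divides 18, so solutions exist.
Back-substitute for Bézout coefficients:
  1 = 9 - 4·2
  ... = 74·(-70) + 157·(33)
So 74·(-70) ≡ 1 (mod 157); multiply by 18: n ≡ -1260 (mod 157).
Smallest nonnegative: n = -1260 mod 157 = 153.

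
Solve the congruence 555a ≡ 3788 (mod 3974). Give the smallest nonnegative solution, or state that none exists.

1890

gcd(3974, 555):
  3974 = 7*555 + 89
  555 = 6*89 + 21
  89 = 4*21 + 5
  21 = 4*5 + 1
  5 = 5*1
so gcd(3974, 555) = 1.
1 divides 3788, so solutions exist.
Back-substitute for Bézout coefficients:
  1 = 21 - 4*5
  ... = 555*(759) + 3974*(-106)
So 555*(759) ≡ 1 (mod 3974); multiply by 3788: a ≡ 2875092 (mod 3974).
Smallest nonnegative: a = 2875092 mod 3974 = 1890.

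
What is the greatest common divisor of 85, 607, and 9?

gcd(607, 85) = 1  (607 = 7×85 + 12, 85 = 7×12 + 1, 12 = 12×1).
gcd(1, 9) = 1.

1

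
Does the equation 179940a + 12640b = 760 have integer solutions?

gcd(179940, 12640) = 20  (179940 = 14·12640 + 2980, 12640 = 4·2980 + 720, 2980 = 4·720 + 100, 720 = 7·100 + 20, 100 = 5·20).
20 divides 760, so integer solutions exist.

yes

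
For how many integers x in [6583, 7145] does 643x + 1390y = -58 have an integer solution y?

gcd(1390, 643):
  1390 = 2×643 + 104
  643 = 6×104 + 19
  104 = 5×19 + 9
  19 = 2×9 + 1
  9 = 9×1
so gcd(1390, 643) = 1.
Back-substitute for Bézout coefficients:
  1 = 19 - 2×9
  ... = 643×(147) + 1390×(-68)
Scale by -58: particular solution (-8526, 3944); reduce x mod 1390: (1204, -557).
General solution: x = 1204 + 1390t, y = -557 - 643t for integer t.
6583 ≤ 1204 + 1390t ≤ 7145 gives t ∈ [4, 4], which is 1 value.

1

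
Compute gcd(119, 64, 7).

1

gcd(119, 64) = 1.
gcd(1, 7) = 1.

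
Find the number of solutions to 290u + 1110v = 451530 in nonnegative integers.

15

gcd(1110, 290) = 10.
By Bézout, 290×(23) + 1110×(-6) = 10.
One solution: (3, 406).
General: u = 3 + 111t, v = 406 - 29t.
u ≥ 0 ⇒ t ≥ 0; v ≥ 0 ⇒ t ≤ 14. So t ∈ [0, 14]: 15 solutions.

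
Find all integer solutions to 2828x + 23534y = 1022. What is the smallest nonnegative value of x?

gcd(23534, 2828) = 14.
14 divides 1022, so solutions exist.
By Bézout, 2828·(724) + 23534·(-87) = 14.
Scale by 1022/14 = 73: (x₀, y₀) = (52852, -6351).
General solution: x = 52852 + 1681t, y = -6351 - 202t for integer t.
x ≥ 0: smallest is 52852 mod 1681 = 741 (at t = -31), with y = -89.

741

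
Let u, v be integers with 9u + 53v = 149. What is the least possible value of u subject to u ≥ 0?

46

gcd(53, 9):
  53 = 5*9 + 8
  9 = 1*8 + 1
  8 = 8*1
so gcd(53, 9) = 1.
1 divides 149, so solutions exist.
Back-substitute for Bézout coefficients:
  1 = 9 - 1*8
  ... = 9*(6) + 53*(-1)
Scale by 149/1 = 149: (u₀, v₀) = (894, -149).
General solution: u = 894 + 53t, v = -149 - 9t for integer t.
u ≥ 0: smallest is 894 mod 53 = 46 (at t = -16), with v = -5.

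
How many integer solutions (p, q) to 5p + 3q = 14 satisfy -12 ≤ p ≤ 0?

4

gcd(5, 3) = 1.
By Bézout, 5·(-1) + 3·(2) = 1.
Particular solution: (1, 3).
General solution: p = 1 + 3t, q = 3 - 5t for integer t.
-12 ≤ 1 + 3t ≤ 0 gives t ∈ [-4, -1], which is 4 values.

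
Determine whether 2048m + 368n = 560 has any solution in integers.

yes

gcd(2048, 368) = 16  (2048 = 5×368 + 208, 368 = 1×208 + 160, 208 = 1×160 + 48, 160 = 3×48 + 16, 48 = 3×16).
16 divides 560, so integer solutions exist.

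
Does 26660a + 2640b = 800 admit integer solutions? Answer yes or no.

gcd(26660, 2640):
  26660 = 10*2640 + 260
  2640 = 10*260 + 40
  260 = 6*40 + 20
  40 = 2*20
so gcd(26660, 2640) = 20.
20 divides 800, so integer solutions exist.

yes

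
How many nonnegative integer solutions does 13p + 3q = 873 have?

gcd(13, 3) = 1  (13 = 4·3 + 1, 3 = 3·1).
Back-substituting, 13·(1) + 3·(-4) = 1.
Scale by 873: one solution is (873, -3492). Reduce p mod 3: (0, 291).
General: p = 0 + 3t, q = 291 - 13t.
p ≥ 0 ⇒ t ≥ 0; q ≥ 0 ⇒ t ≤ 22. So t ∈ [0, 22]: 23 solutions.

23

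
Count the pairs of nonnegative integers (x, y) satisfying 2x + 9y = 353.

gcd(9, 2):
  9 = 4×2 + 1
  2 = 2×1
so gcd(9, 2) = 1.
Back-substitute for Bézout coefficients:
  1 = 9 - 4×2
  ... = 2×(-4) + 9×(1)
Scale by 353: one solution is (-1412, 353). Reduce x mod 9: (1, 39).
General: x = 1 + 9t, y = 39 - 2t.
x ≥ 0 ⇒ t ≥ 0; y ≥ 0 ⇒ t ≤ 19. So t ∈ [0, 19]: 20 solutions.

20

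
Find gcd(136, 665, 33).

gcd(665, 136) = 1.
gcd(1, 33) = 1.

1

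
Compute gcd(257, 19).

1

gcd(257, 19):
  257 = 13×19 + 10
  19 = 1×10 + 9
  10 = 1×9 + 1
  9 = 9×1
so gcd(257, 19) = 1.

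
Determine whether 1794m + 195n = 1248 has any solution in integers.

gcd(1794, 195) = 39  (1794 = 9*195 + 39, 195 = 5*39).
39 divides 1248, so integer solutions exist.

yes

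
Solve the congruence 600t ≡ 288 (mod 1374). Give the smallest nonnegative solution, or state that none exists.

gcd(1374, 600) = 6.
6 divides 288, so solutions exist.
By Bézout, 600·(71) + 1374·(-31) = 6.
So 600·(71) ≡ 6 (mod 1374); multiply by 48: t ≡ 3408 (mod 229).
Smallest nonnegative: t = 3408 mod 229 = 202.

202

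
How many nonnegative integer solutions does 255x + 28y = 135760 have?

19

gcd(255, 28):
  255 = 9×28 + 3
  28 = 9×3 + 1
  3 = 3×1
so gcd(255, 28) = 1.
Back-substitute for Bézout coefficients:
  1 = 28 - 9×3
  ... = 255×(-9) + 28×(82)
Scale by 135760: one solution is (-1221840, 11132320). Reduce x mod 28: (24, 4630).
General: x = 24 + 28t, y = 4630 - 255t.
x ≥ 0 ⇒ t ≥ 0; y ≥ 0 ⇒ t ≤ 18. So t ∈ [0, 18]: 19 solutions.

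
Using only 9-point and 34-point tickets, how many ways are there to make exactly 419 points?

2

Need nonnegative integers with 9j + 34k = 419.
gcd(9, 34) = 1, and 9·(-15) + 34·(4) = 1.
So (j₀, k₀) = (-6285, 1676); general j = -6285 + 34t, k = 1676 - 9t.
j ≥ 0 ⇒ t ≥ 185; k ≥ 0 ⇒ t ≤ 186. That's 2 values of t.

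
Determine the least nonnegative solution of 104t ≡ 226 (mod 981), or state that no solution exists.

587

gcd(981, 104) = 1  (981 = 9·104 + 45, 104 = 2·45 + 14, 45 = 3·14 + 3, 14 = 4·3 + 2, 3 = 1·2 + 1, 2 = 2·1).
1 divides 226, so solutions exist.
Back-substituting, 104·(-349) + 981·(37) = 1.
So 104·(-349) ≡ 1 (mod 981); multiply by 226: t ≡ -78874 (mod 981).
Smallest nonnegative: t = -78874 mod 981 = 587.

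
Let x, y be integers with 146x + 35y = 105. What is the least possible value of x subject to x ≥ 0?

0

gcd(146, 35) = 1.
1 divides 105, so solutions exist.
By Bézout, 146×(6) + 35×(-25) = 1.
Scale by 105/1 = 105: (x₀, y₀) = (630, -2625).
General solution: x = 630 + 35t, y = -2625 - 146t for integer t.
x ≥ 0: smallest is 630 mod 35 = 0 (at t = -18), with y = 3.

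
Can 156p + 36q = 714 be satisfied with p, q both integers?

no

gcd(156, 36):
  156 = 4*36 + 12
  36 = 3*12
so gcd(156, 36) = 12.
12 does not divide 714 (remainder 6), so no integer solutions.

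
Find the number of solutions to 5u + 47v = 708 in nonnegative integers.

3

gcd(47, 5):
  47 = 9·5 + 2
  5 = 2·2 + 1
  2 = 2·1
so gcd(47, 5) = 1.
Back-substitute for Bézout coefficients:
  1 = 5 - 2·2
  ... = 5·(19) + 47·(-2)
Scale by 708: one solution is (13452, -1416). Reduce u mod 47: (10, 14).
General: u = 10 + 47t, v = 14 - 5t.
u ≥ 0 ⇒ t ≥ 0; v ≥ 0 ⇒ t ≤ 2. So t ∈ [0, 2]: 3 solutions.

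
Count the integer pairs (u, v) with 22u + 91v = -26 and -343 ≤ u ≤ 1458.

gcd(91, 22) = 1.
By Bézout, 22*(29) + 91*(-7) = 1.
Particular solution: (65, -16).
General solution: u = 65 + 91t, v = -16 - 22t for integer t.
-343 ≤ 65 + 91t ≤ 1458 gives t ∈ [-4, 15], which is 20 values.

20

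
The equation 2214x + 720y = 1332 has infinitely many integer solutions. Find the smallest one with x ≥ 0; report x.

gcd(2214, 720):
  2214 = 3*720 + 54
  720 = 13*54 + 18
  54 = 3*18
so gcd(2214, 720) = 18.
18 divides 1332, so solutions exist.
Back-substitute for Bézout coefficients:
  18 = 720 - 13*54
  ... = 2214*(-13) + 720*(40)
Scale by 1332/18 = 74: (x₀, y₀) = (-962, 2960).
General solution: x = -962 + 40t, y = 2960 - 123t for integer t.
x ≥ 0: smallest is -962 mod 40 = 38 (at t = 25), with y = -115.

38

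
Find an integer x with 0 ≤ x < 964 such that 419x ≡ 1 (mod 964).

635

gcd(964, 419):
  964 = 2·419 + 126
  419 = 3·126 + 41
  126 = 3·41 + 3
  41 = 13·3 + 2
  3 = 1·2 + 1
  2 = 2·1
so gcd(964, 419) = 1.
Back-substitute for Bézout coefficients:
  1 = 3 - 1·2
  ... = 419·(-329) + 964·(143)
So 419·-329 ≡ 1 (mod 964), and -329 mod 964 = 635.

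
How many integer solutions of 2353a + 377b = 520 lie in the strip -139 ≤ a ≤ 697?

29

gcd(2353, 377):
  2353 = 6*377 + 91
  377 = 4*91 + 13
  91 = 7*13
so gcd(2353, 377) = 13.
Back-substitute for Bézout coefficients:
  13 = 377 - 4*91
  ... = 2353*(-4) + 377*(25)
Scale by 40: particular solution (-160, 1000); reduce a mod 29: (14, -86).
General solution: a = 14 + 29t, b = -86 - 181t for integer t.
-139 ≤ 14 + 29t ≤ 697 gives t ∈ [-5, 23], which is 29 values.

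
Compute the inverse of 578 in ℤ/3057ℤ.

gcd(3057, 578) = 1.
By Bézout, 578·(-238) + 3057·(45) = 1.
So 578·-238 ≡ 1 (mod 3057), and -238 mod 3057 = 2819.

2819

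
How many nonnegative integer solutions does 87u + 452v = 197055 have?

6

gcd(452, 87) = 1  (452 = 5×87 + 17, 87 = 5×17 + 2, 17 = 8×2 + 1, 2 = 2×1).
Back-substituting, 87×(-213) + 452×(41) = 1.
Scale by 197055: one solution is (-41972715, 8079255). Reduce u mod 452: (5, 435).
General: u = 5 + 452t, v = 435 - 87t.
u ≥ 0 ⇒ t ≥ 0; v ≥ 0 ⇒ t ≤ 5. So t ∈ [0, 5]: 6 solutions.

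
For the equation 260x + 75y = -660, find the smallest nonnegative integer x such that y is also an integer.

9

gcd(260, 75):
  260 = 3*75 + 35
  75 = 2*35 + 5
  35 = 7*5
so gcd(260, 75) = 5.
5 divides -660, so solutions exist.
Back-substitute for Bézout coefficients:
  5 = 75 - 2*35
  ... = 260*(-2) + 75*(7)
Scale by -660/5 = -132: (x₀, y₀) = (264, -924).
General solution: x = 264 + 15t, y = -924 - 52t for integer t.
x ≥ 0: smallest is 264 mod 15 = 9 (at t = -17), with y = -40.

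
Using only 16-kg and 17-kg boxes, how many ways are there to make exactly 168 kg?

1

Need nonnegative integers with 16j + 17k = 168.
gcd(16, 17) = 1, and 16·(-1) + 17·(1) = 1.
So (j₀, k₀) = (-168, 168); general j = -168 + 17t, k = 168 - 16t.
j ≥ 0 ⇒ t ≥ 10; k ≥ 0 ⇒ t ≤ 10. That's 1 value of t.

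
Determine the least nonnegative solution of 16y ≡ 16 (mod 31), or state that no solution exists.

gcd(31, 16) = 1.
1 divides 16, so solutions exist.
By Bézout, 16·(2) + 31·(-1) = 1.
So 16·(2) ≡ 1 (mod 31); multiply by 16: y ≡ 32 (mod 31).
Smallest nonnegative: y = 32 mod 31 = 1.

1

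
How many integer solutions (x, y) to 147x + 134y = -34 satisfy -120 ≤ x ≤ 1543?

gcd(147, 134):
  147 = 1*134 + 13
  134 = 10*13 + 4
  13 = 3*4 + 1
  4 = 4*1
so gcd(147, 134) = 1.
Back-substitute for Bézout coefficients:
  1 = 13 - 3*4
  ... = 147*(31) + 134*(-34)
Scale by -34: particular solution (-1054, 1156); reduce x mod 134: (18, -20).
General solution: x = 18 + 134t, y = -20 - 147t for integer t.
-120 ≤ 18 + 134t ≤ 1543 gives t ∈ [-1, 11], which is 13 values.

13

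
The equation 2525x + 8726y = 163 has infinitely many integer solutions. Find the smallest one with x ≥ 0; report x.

2979

gcd(8726, 2525) = 1.
1 divides 163, so solutions exist.
By Bézout, 2525×(-1213) + 8726×(351) = 1.
Scale by 163/1 = 163: (x₀, y₀) = (-197719, 57213).
General solution: x = -197719 + 8726t, y = 57213 - 2525t for integer t.
x ≥ 0: smallest is -197719 mod 8726 = 2979 (at t = 23), with y = -862.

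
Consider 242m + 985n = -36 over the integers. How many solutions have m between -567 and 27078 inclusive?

29

gcd(985, 242) = 1  (985 = 4*242 + 17, 242 = 14*17 + 4, 17 = 4*4 + 1, 4 = 4*1).
Back-substituting, 242*(-232) + 985*(57) = 1.
Scale by -36: particular solution (8352, -2052); reduce m mod 985: (472, -116).
General solution: m = 472 + 985t, n = -116 - 242t for integer t.
-567 ≤ 472 + 985t ≤ 27078 gives t ∈ [-1, 27], which is 29 values.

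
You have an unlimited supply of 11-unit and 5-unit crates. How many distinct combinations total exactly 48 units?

Need nonnegative integers with 11j + 5k = 48.
gcd(11, 5) = 1, and 11·(1) + 5·(-2) = 1.
So (j₀, k₀) = (48, -96); general j = 48 + 5t, k = -96 - 11t.
j ≥ 0 ⇒ t ≥ -9; k ≥ 0 ⇒ t ≤ -9. That's 1 value of t.

1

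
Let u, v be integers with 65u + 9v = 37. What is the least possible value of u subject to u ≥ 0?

5

gcd(65, 9):
  65 = 7·9 + 2
  9 = 4·2 + 1
  2 = 2·1
so gcd(65, 9) = 1.
1 divides 37, so solutions exist.
Back-substitute for Bézout coefficients:
  1 = 9 - 4·2
  ... = 65·(-4) + 9·(29)
Scale by 37/1 = 37: (u₀, v₀) = (-148, 1073).
General solution: u = -148 + 9t, v = 1073 - 65t for integer t.
u ≥ 0: smallest is -148 mod 9 = 5 (at t = 17), with v = -32.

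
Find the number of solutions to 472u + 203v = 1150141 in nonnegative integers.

12

gcd(472, 203) = 1  (472 = 2*203 + 66, 203 = 3*66 + 5, 66 = 13*5 + 1, 5 = 5*1).
Back-substituting, 472*(40) + 203*(-93) = 1.
Scale by 1150141: one solution is (46005640, -106963113). Reduce u mod 203: (156, 5303).
General: u = 156 + 203t, v = 5303 - 472t.
u ≥ 0 ⇒ t ≥ 0; v ≥ 0 ⇒ t ≤ 11. So t ∈ [0, 11]: 12 solutions.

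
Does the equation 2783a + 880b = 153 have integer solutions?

gcd(2783, 880) = 11.
11 does not divide 153 (remainder 10), so no integer solutions.

no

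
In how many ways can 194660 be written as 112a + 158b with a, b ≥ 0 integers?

22

gcd(158, 112) = 2.
By Bézout, 112·(24) + 158·(-17) = 2.
One solution: (48, 1198).
General: a = 48 + 79t, b = 1198 - 56t.
a ≥ 0 ⇒ t ≥ 0; b ≥ 0 ⇒ t ≤ 21. So t ∈ [0, 21]: 22 solutions.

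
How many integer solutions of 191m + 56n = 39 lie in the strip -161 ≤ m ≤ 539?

13

gcd(191, 56):
  191 = 3*56 + 23
  56 = 2*23 + 10
  23 = 2*10 + 3
  10 = 3*3 + 1
  3 = 3*1
so gcd(191, 56) = 1.
Back-substitute for Bézout coefficients:
  1 = 10 - 3*3
  ... = 191*(-17) + 56*(58)
Scale by 39: particular solution (-663, 2262); reduce m mod 56: (9, -30).
General solution: m = 9 + 56t, n = -30 - 191t for integer t.
-161 ≤ 9 + 56t ≤ 539 gives t ∈ [-3, 9], which is 13 values.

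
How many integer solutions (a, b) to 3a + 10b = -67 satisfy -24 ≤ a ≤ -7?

gcd(10, 3):
  10 = 3*3 + 1
  3 = 3*1
so gcd(10, 3) = 1.
Back-substitute for Bézout coefficients:
  1 = 10 - 3*3
  ... = 3*(-3) + 10*(1)
Scale by -67: particular solution (201, -67); reduce a mod 10: (1, -7).
General solution: a = 1 + 10t, b = -7 - 3t for integer t.
-24 ≤ 1 + 10t ≤ -7 gives t ∈ [-2, -1], which is 2 values.

2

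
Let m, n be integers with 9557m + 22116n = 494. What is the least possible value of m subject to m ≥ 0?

gcd(22116, 9557) = 19  (22116 = 2*9557 + 3002, 9557 = 3*3002 + 551, 3002 = 5*551 + 247, 551 = 2*247 + 57, 247 = 4*57 + 19, 57 = 3*19).
19 divides 494, so solutions exist.
Back-substituting, 9557*(-361) + 22116*(156) = 19.
Scale by 494/19 = 26: (m₀, n₀) = (-9386, 4056).
General solution: m = -9386 + 1164t, n = 4056 - 503t for integer t.
m ≥ 0: smallest is -9386 mod 1164 = 1090 (at t = 9), with n = -471.

1090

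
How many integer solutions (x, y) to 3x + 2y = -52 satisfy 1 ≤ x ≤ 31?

15

gcd(3, 2) = 1  (3 = 1*2 + 1, 2 = 2*1).
Back-substituting, 3*(1) + 2*(-1) = 1.
Scale by -52: particular solution (-52, 52); reduce x mod 2: (0, -26).
General solution: x = 0 + 2t, y = -26 - 3t for integer t.
1 ≤ 0 + 2t ≤ 31 gives t ∈ [1, 15], which is 15 values.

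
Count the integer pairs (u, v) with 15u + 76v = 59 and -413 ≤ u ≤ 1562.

26

gcd(76, 15) = 1.
By Bézout, 15·(-5) + 76·(1) = 1.
Particular solution: (9, -1).
General solution: u = 9 + 76t, v = -1 - 15t for integer t.
-413 ≤ 9 + 76t ≤ 1562 gives t ∈ [-5, 20], which is 26 values.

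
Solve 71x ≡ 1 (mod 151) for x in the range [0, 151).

gcd(151, 71):
  151 = 2*71 + 9
  71 = 7*9 + 8
  9 = 1*8 + 1
  8 = 8*1
so gcd(151, 71) = 1.
Back-substitute for Bézout coefficients:
  1 = 9 - 1*8
  ... = 71*(-17) + 151*(8)
So 71*-17 ≡ 1 (mod 151), and -17 mod 151 = 134.

134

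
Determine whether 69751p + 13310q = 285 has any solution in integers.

gcd(69751, 13310) = 11.
11 does not divide 285 (remainder 10), so no integer solutions.

no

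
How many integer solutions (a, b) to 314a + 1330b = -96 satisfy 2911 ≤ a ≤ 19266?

gcd(1330, 314) = 2.
By Bézout, 314*(-72) + 1330*(17) = 2.
Particular solution: (131, -31).
General solution: a = 131 + 665t, b = -31 - 157t for integer t.
2911 ≤ 131 + 665t ≤ 19266 gives t ∈ [5, 28], which is 24 values.

24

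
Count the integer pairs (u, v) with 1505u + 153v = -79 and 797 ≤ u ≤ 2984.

15

gcd(1505, 153):
  1505 = 9×153 + 128
  153 = 1×128 + 25
  128 = 5×25 + 3
  25 = 8×3 + 1
  3 = 3×1
so gcd(1505, 153) = 1.
Back-substitute for Bézout coefficients:
  1 = 25 - 8×3
  ... = 1505×(-49) + 153×(482)
Scale by -79: particular solution (3871, -38078); reduce u mod 153: (46, -453).
General solution: u = 46 + 153t, v = -453 - 1505t for integer t.
797 ≤ 46 + 153t ≤ 2984 gives t ∈ [5, 19], which is 15 values.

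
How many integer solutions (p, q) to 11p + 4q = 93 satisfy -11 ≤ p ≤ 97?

27

gcd(11, 4) = 1.
By Bézout, 11*(-1) + 4*(3) = 1.
Particular solution: (3, 15).
General solution: p = 3 + 4t, q = 15 - 11t for integer t.
-11 ≤ 3 + 4t ≤ 97 gives t ∈ [-3, 23], which is 27 values.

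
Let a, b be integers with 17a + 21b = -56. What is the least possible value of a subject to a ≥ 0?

14

gcd(21, 17) = 1  (21 = 1·17 + 4, 17 = 4·4 + 1, 4 = 4·1).
1 divides -56, so solutions exist.
Back-substituting, 17·(5) + 21·(-4) = 1.
Scale by -56/1 = -56: (a₀, b₀) = (-280, 224).
General solution: a = -280 + 21t, b = 224 - 17t for integer t.
a ≥ 0: smallest is -280 mod 21 = 14 (at t = 14), with b = -14.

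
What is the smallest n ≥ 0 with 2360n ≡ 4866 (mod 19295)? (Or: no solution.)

gcd(19295, 2360) = 5.
5 does not divide 4866, so the congruence has no solution.

no solution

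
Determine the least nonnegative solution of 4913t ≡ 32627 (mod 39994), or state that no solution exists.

gcd(39994, 4913) = 1.
1 divides 32627, so solutions exist.
By Bézout, 4913·(-7709) + 39994·(947) = 1.
So 4913·(-7709) ≡ 1 (mod 39994); multiply by 32627: t ≡ -251521543 (mod 39994).
Smallest nonnegative: t = -251521543 mod 39994 = 723.

723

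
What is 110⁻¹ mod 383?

gcd(383, 110) = 1.
By Bézout, 110×(-94) + 383×(27) = 1.
So 110×-94 ≡ 1 (mod 383), and -94 mod 383 = 289.

289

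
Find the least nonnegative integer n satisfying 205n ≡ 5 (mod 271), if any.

gcd(271, 205) = 1.
1 divides 5, so solutions exist.
By Bézout, 205*(78) + 271*(-59) = 1.
So 205*(78) ≡ 1 (mod 271); multiply by 5: n ≡ 390 (mod 271).
Smallest nonnegative: n = 390 mod 271 = 119.

119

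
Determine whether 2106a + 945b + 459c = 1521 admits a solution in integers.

no

gcd(2106, 945):
  2106 = 2*945 + 216
  945 = 4*216 + 81
  216 = 2*81 + 54
  81 = 1*54 + 27
  54 = 2*27
so gcd(2106, 945) = 27.
gcd(27, 459) = 27.
27 does not divide 1521 (remainder 9), so no integer solutions.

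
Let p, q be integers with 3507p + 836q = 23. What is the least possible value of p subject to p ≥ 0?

gcd(3507, 836) = 1  (3507 = 4*836 + 163, 836 = 5*163 + 21, 163 = 7*21 + 16, 21 = 1*16 + 5, 16 = 3*5 + 1, 5 = 5*1).
1 divides 23, so solutions exist.
Back-substituting, 3507*(159) + 836*(-667) = 1.
Scale by 23/1 = 23: (p₀, q₀) = (3657, -15341).
General solution: p = 3657 + 836t, q = -15341 - 3507t for integer t.
p ≥ 0: smallest is 3657 mod 836 = 313 (at t = -4), with q = -1313.

313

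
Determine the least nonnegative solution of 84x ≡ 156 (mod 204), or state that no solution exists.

14

gcd(204, 84):
  204 = 2·84 + 36
  84 = 2·36 + 12
  36 = 3·12
so gcd(204, 84) = 12.
12 divides 156, so solutions exist.
Back-substitute for Bézout coefficients:
  12 = 84 - 2·36
  ... = 84·(5) + 204·(-2)
So 84·(5) ≡ 12 (mod 204); multiply by 13: x ≡ 65 (mod 17).
Smallest nonnegative: x = 65 mod 17 = 14.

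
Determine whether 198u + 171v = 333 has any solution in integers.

gcd(198, 171) = 9  (198 = 1×171 + 27, 171 = 6×27 + 9, 27 = 3×9).
9 divides 333, so integer solutions exist.

yes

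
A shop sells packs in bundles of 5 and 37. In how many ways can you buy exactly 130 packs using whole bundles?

Need nonnegative integers with 5j + 37k = 130.
gcd(5, 37) = 1, and 5·(15) + 37·(-2) = 1.
So (j₀, k₀) = (1950, -260); general j = 1950 + 37t, k = -260 - 5t.
j ≥ 0 ⇒ t ≥ -52; k ≥ 0 ⇒ t ≤ -52. That's 1 value of t.

1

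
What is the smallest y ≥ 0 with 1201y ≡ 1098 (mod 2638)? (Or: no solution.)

952

gcd(2638, 1201):
  2638 = 2·1201 + 236
  1201 = 5·236 + 21
  236 = 11·21 + 5
  21 = 4·5 + 1
  5 = 5·1
so gcd(2638, 1201) = 1.
1 divides 1098, so solutions exist.
Back-substitute for Bézout coefficients:
  1 = 21 - 4·5
  ... = 1201·(503) + 2638·(-229)
So 1201·(503) ≡ 1 (mod 2638); multiply by 1098: y ≡ 552294 (mod 2638).
Smallest nonnegative: y = 552294 mod 2638 = 952.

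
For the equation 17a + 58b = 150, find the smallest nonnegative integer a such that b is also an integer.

2

gcd(58, 17) = 1.
1 divides 150, so solutions exist.
By Bézout, 17*(-17) + 58*(5) = 1.
Scale by 150/1 = 150: (a₀, b₀) = (-2550, 750).
General solution: a = -2550 + 58t, b = 750 - 17t for integer t.
a ≥ 0: smallest is -2550 mod 58 = 2 (at t = 44), with b = 2.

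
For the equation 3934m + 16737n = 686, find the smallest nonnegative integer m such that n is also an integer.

gcd(16737, 3934):
  16737 = 4·3934 + 1001
  3934 = 3·1001 + 931
  1001 = 1·931 + 70
  931 = 13·70 + 21
  70 = 3·21 + 7
  21 = 3·7
so gcd(16737, 3934) = 7.
7 divides 686, so solutions exist.
Back-substitute for Bézout coefficients:
  7 = 70 - 3·21
  ... = 3934·(-719) + 16737·(169)
Scale by 686/7 = 98: (m₀, n₀) = (-70462, 16562).
General solution: m = -70462 + 2391t, n = 16562 - 562t for integer t.
m ≥ 0: smallest is -70462 mod 2391 = 1268 (at t = 30), with n = -298.

1268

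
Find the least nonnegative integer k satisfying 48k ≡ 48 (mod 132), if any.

gcd(132, 48):
  132 = 2·48 + 36
  48 = 1·36 + 12
  36 = 3·12
so gcd(132, 48) = 12.
12 divides 48, so solutions exist.
Back-substitute for Bézout coefficients:
  12 = 48 - 1·36
  ... = 48·(3) + 132·(-1)
So 48·(3) ≡ 12 (mod 132); multiply by 4: k ≡ 12 (mod 11).
Smallest nonnegative: k = 12 mod 11 = 1.

1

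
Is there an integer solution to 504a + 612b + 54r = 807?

gcd(612, 504) = 36.
gcd(36, 54) = 18.
18 does not divide 807 (remainder 15), so no integer solutions.

no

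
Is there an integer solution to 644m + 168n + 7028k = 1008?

gcd(644, 168) = 28.
gcd(28, 7028) = 28.
28 divides 1008, so integer solutions exist.

yes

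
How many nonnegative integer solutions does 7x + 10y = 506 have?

gcd(10, 7):
  10 = 1·7 + 3
  7 = 2·3 + 1
  3 = 3·1
so gcd(10, 7) = 1.
Back-substitute for Bézout coefficients:
  1 = 7 - 2·3
  ... = 7·(3) + 10·(-2)
Scale by 506: one solution is (1518, -1012). Reduce x mod 10: (8, 45).
General: x = 8 + 10t, y = 45 - 7t.
x ≥ 0 ⇒ t ≥ 0; y ≥ 0 ⇒ t ≤ 6. So t ∈ [0, 6]: 7 solutions.

7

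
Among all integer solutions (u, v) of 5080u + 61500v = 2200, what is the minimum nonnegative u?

gcd(61500, 5080) = 20.
20 divides 2200, so solutions exist.
By Bézout, 5080·(569) + 61500·(-47) = 20.
Scale by 2200/20 = 110: (u₀, v₀) = (62590, -5170).
General solution: u = 62590 + 3075t, v = -5170 - 254t for integer t.
u ≥ 0: smallest is 62590 mod 3075 = 1090 (at t = -20), with v = -90.

1090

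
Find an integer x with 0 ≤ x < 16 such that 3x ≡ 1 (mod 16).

11

gcd(16, 3):
  16 = 5*3 + 1
  3 = 3*1
so gcd(16, 3) = 1.
Back-substitute for Bézout coefficients:
  1 = 16 - 5*3
  ... = 3*(-5) + 16*(1)
So 3*-5 ≡ 1 (mod 16), and -5 mod 16 = 11.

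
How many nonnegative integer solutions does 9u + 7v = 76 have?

1

gcd(9, 7) = 1  (9 = 1*7 + 2, 7 = 3*2 + 1, 2 = 2*1).
Back-substituting, 9*(-3) + 7*(4) = 1.
Scale by 76: one solution is (-228, 304). Reduce u mod 7: (3, 7).
General: u = 3 + 7t, v = 7 - 9t.
u ≥ 0 ⇒ t ≥ 0; v ≥ 0 ⇒ t ≤ 0. So t ∈ [0, 0]: 1 solution.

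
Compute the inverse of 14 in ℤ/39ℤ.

14

gcd(39, 14) = 1.
By Bézout, 14×(14) + 39×(-5) = 1.
So 14×14 ≡ 1 (mod 39), and 14 mod 39 = 14.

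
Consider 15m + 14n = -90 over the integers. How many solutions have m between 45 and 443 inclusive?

gcd(15, 14) = 1  (15 = 1·14 + 1, 14 = 14·1).
Back-substituting, 15·(1) + 14·(-1) = 1.
Scale by -90: particular solution (-90, 90); reduce m mod 14: (8, -15).
General solution: m = 8 + 14t, n = -15 - 15t for integer t.
45 ≤ 8 + 14t ≤ 443 gives t ∈ [3, 31], which is 29 values.

29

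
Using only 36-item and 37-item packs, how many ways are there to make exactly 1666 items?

1

Need nonnegative integers with 36j + 37k = 1666.
gcd(36, 37) = 1, and 36·(-1) + 37·(1) = 1.
So (j₀, k₀) = (-1666, 1666); general j = -1666 + 37t, k = 1666 - 36t.
j ≥ 0 ⇒ t ≥ 46; k ≥ 0 ⇒ t ≤ 46. That's 1 value of t.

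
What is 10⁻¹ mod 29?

gcd(29, 10):
  29 = 2·10 + 9
  10 = 1·9 + 1
  9 = 9·1
so gcd(29, 10) = 1.
Back-substitute for Bézout coefficients:
  1 = 10 - 1·9
  ... = 10·(3) + 29·(-1)
So 10·3 ≡ 1 (mod 29), and 3 mod 29 = 3.

3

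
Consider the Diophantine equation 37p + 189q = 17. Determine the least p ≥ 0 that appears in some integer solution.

gcd(189, 37) = 1  (189 = 5×37 + 4, 37 = 9×4 + 1, 4 = 4×1).
1 divides 17, so solutions exist.
Back-substituting, 37×(46) + 189×(-9) = 1.
Scale by 17/1 = 17: (p₀, q₀) = (782, -153).
General solution: p = 782 + 189t, q = -153 - 37t for integer t.
p ≥ 0: smallest is 782 mod 189 = 26 (at t = -4), with q = -5.

26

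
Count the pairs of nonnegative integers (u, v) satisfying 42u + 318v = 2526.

1

gcd(318, 42):
  318 = 7·42 + 24
  42 = 1·24 + 18
  24 = 1·18 + 6
  18 = 3·6
so gcd(318, 42) = 6.
Back-substitute for Bézout coefficients:
  6 = 24 - 1·18
  ... = 42·(-15) + 318·(2)
Scale by 421: one solution is (-6315, 842). Reduce u mod 53: (45, 2).
General: u = 45 + 53t, v = 2 - 7t.
u ≥ 0 ⇒ t ≥ 0; v ≥ 0 ⇒ t ≤ 0. So t ∈ [0, 0]: 1 solution.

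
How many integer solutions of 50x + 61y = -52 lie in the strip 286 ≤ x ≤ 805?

8

gcd(61, 50):
  61 = 1*50 + 11
  50 = 4*11 + 6
  11 = 1*6 + 5
  6 = 1*5 + 1
  5 = 5*1
so gcd(61, 50) = 1.
Back-substitute for Bézout coefficients:
  1 = 6 - 1*5
  ... = 50*(11) + 61*(-9)
Scale by -52: particular solution (-572, 468); reduce x mod 61: (38, -32).
General solution: x = 38 + 61t, y = -32 - 50t for integer t.
286 ≤ 38 + 61t ≤ 805 gives t ∈ [5, 12], which is 8 values.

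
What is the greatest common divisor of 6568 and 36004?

gcd(36004, 6568) = 4  (36004 = 5×6568 + 3164, 6568 = 2×3164 + 240, 3164 = 13×240 + 44, 240 = 5×44 + 20, 44 = 2×20 + 4, 20 = 5×4).

4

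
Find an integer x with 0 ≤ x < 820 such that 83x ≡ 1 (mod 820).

247

gcd(820, 83) = 1.
By Bézout, 83*(247) + 820*(-25) = 1.
So 83*247 ≡ 1 (mod 820), and 247 mod 820 = 247.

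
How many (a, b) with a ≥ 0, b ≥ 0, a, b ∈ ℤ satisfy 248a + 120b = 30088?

8

gcd(248, 120) = 8.
By Bézout, 248*(1) + 120*(-2) = 8.
One solution: (11, 228).
General: a = 11 + 15t, b = 228 - 31t.
a ≥ 0 ⇒ t ≥ 0; b ≥ 0 ⇒ t ≤ 7. So t ∈ [0, 7]: 8 solutions.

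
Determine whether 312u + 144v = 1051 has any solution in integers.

no

gcd(312, 144) = 24.
24 does not divide 1051 (remainder 19), so no integer solutions.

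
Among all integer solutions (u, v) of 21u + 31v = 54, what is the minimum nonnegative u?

gcd(31, 21):
  31 = 1×21 + 10
  21 = 2×10 + 1
  10 = 10×1
so gcd(31, 21) = 1.
1 divides 54, so solutions exist.
Back-substitute for Bézout coefficients:
  1 = 21 - 2×10
  ... = 21×(3) + 31×(-2)
Scale by 54/1 = 54: (u₀, v₀) = (162, -108).
General solution: u = 162 + 31t, v = -108 - 21t for integer t.
u ≥ 0: smallest is 162 mod 31 = 7 (at t = -5), with v = -3.

7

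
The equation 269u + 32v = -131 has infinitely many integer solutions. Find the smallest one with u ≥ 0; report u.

17

gcd(269, 32) = 1  (269 = 8·32 + 13, 32 = 2·13 + 6, 13 = 2·6 + 1, 6 = 6·1).
1 divides -131, so solutions exist.
Back-substituting, 269·(5) + 32·(-42) = 1.
Scale by -131/1 = -131: (u₀, v₀) = (-655, 5502).
General solution: u = -655 + 32t, v = 5502 - 269t for integer t.
u ≥ 0: smallest is -655 mod 32 = 17 (at t = 21), with v = -147.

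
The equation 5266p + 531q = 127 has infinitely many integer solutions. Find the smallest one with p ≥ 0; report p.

154

gcd(5266, 531):
  5266 = 9*531 + 487
  531 = 1*487 + 44
  487 = 11*44 + 3
  44 = 14*3 + 2
  3 = 1*2 + 1
  2 = 2*1
so gcd(5266, 531) = 1.
1 divides 127, so solutions exist.
Back-substitute for Bézout coefficients:
  1 = 3 - 1*2
  ... = 5266*(181) + 531*(-1795)
Scale by 127/1 = 127: (p₀, q₀) = (22987, -227965).
General solution: p = 22987 + 531t, q = -227965 - 5266t for integer t.
p ≥ 0: smallest is 22987 mod 531 = 154 (at t = -43), with q = -1527.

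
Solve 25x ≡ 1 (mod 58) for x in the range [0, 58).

gcd(58, 25):
  58 = 2*25 + 8
  25 = 3*8 + 1
  8 = 8*1
so gcd(58, 25) = 1.
Back-substitute for Bézout coefficients:
  1 = 25 - 3*8
  ... = 25*(7) + 58*(-3)
So 25*7 ≡ 1 (mod 58), and 7 mod 58 = 7.

7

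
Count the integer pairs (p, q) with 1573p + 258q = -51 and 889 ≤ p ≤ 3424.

gcd(1573, 258):
  1573 = 6×258 + 25
  258 = 10×25 + 8
  25 = 3×8 + 1
  8 = 8×1
so gcd(1573, 258) = 1.
Back-substitute for Bézout coefficients:
  1 = 25 - 3×8
  ... = 1573×(31) + 258×(-189)
Scale by -51: particular solution (-1581, 9639); reduce p mod 258: (225, -1372).
General solution: p = 225 + 258t, q = -1372 - 1573t for integer t.
889 ≤ 225 + 258t ≤ 3424 gives t ∈ [3, 12], which is 10 values.

10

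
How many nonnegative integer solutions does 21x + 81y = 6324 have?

11

gcd(81, 21) = 3  (81 = 3*21 + 18, 21 = 1*18 + 3, 18 = 6*3).
Back-substituting, 21*(4) + 81*(-1) = 3.
Scale by 2108: one solution is (8432, -2108). Reduce x mod 27: (8, 76).
General: x = 8 + 27t, y = 76 - 7t.
x ≥ 0 ⇒ t ≥ 0; y ≥ 0 ⇒ t ≤ 10. So t ∈ [0, 10]: 11 solutions.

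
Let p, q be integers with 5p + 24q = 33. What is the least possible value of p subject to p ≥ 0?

gcd(24, 5) = 1.
1 divides 33, so solutions exist.
By Bézout, 5·(5) + 24·(-1) = 1.
Scale by 33/1 = 33: (p₀, q₀) = (165, -33).
General solution: p = 165 + 24t, q = -33 - 5t for integer t.
p ≥ 0: smallest is 165 mod 24 = 21 (at t = -6), with q = -3.

21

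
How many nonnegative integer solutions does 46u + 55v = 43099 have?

17

gcd(55, 46) = 1  (55 = 1·46 + 9, 46 = 5·9 + 1, 9 = 9·1).
Back-substituting, 46·(6) + 55·(-5) = 1.
Scale by 43099: one solution is (258594, -215495). Reduce u mod 55: (39, 751).
General: u = 39 + 55t, v = 751 - 46t.
u ≥ 0 ⇒ t ≥ 0; v ≥ 0 ⇒ t ≤ 16. So t ∈ [0, 16]: 17 solutions.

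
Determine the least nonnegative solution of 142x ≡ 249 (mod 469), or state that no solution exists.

gcd(469, 142) = 1  (469 = 3·142 + 43, 142 = 3·43 + 13, 43 = 3·13 + 4, 13 = 3·4 + 1, 4 = 4·1).
1 divides 249, so solutions exist.
Back-substituting, 142·(109) + 469·(-33) = 1.
So 142·(109) ≡ 1 (mod 469); multiply by 249: x ≡ 27141 (mod 469).
Smallest nonnegative: x = 27141 mod 469 = 408.

408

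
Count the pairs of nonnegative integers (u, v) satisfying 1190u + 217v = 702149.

gcd(1190, 217) = 7  (1190 = 5·217 + 105, 217 = 2·105 + 7, 105 = 15·7).
Back-substituting, 1190·(-2) + 217·(11) = 7.
Scale by 100307: one solution is (-200614, 1103377). Reduce u mod 31: (18, 3137).
General: u = 18 + 31t, v = 3137 - 170t.
u ≥ 0 ⇒ t ≥ 0; v ≥ 0 ⇒ t ≤ 18. So t ∈ [0, 18]: 19 solutions.

19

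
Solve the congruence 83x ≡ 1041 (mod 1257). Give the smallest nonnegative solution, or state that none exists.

270

gcd(1257, 83) = 1.
1 divides 1041, so solutions exist.
By Bézout, 83×(-106) + 1257×(7) = 1.
So 83×(-106) ≡ 1 (mod 1257); multiply by 1041: x ≡ -110346 (mod 1257).
Smallest nonnegative: x = -110346 mod 1257 = 270.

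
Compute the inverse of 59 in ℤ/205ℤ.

gcd(205, 59) = 1.
By Bézout, 59·(-66) + 205·(19) = 1.
So 59·-66 ≡ 1 (mod 205), and -66 mod 205 = 139.

139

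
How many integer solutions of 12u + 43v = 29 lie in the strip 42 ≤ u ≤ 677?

15

gcd(43, 12) = 1  (43 = 3×12 + 7, 12 = 1×7 + 5, 7 = 1×5 + 2, 5 = 2×2 + 1, 2 = 2×1).
Back-substituting, 12×(18) + 43×(-5) = 1.
Scale by 29: particular solution (522, -145); reduce u mod 43: (6, -1).
General solution: u = 6 + 43t, v = -1 - 12t for integer t.
42 ≤ 6 + 43t ≤ 677 gives t ∈ [1, 15], which is 15 values.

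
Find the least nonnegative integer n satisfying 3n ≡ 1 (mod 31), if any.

21

gcd(31, 3) = 1  (31 = 10·3 + 1, 3 = 3·1).
1 divides 1, so solutions exist.
Back-substituting, 3·(-10) + 31·(1) = 1.
So 3·(-10) ≡ 1 (mod 31); multiply by 1: n ≡ -10 (mod 31).
Smallest nonnegative: n = -10 mod 31 = 21.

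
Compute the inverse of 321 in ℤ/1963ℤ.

gcd(1963, 321) = 1  (1963 = 6·321 + 37, 321 = 8·37 + 25, 37 = 1·25 + 12, 25 = 2·12 + 1, 12 = 12·1).
Back-substituting, 321·(159) + 1963·(-26) = 1.
So 321·159 ≡ 1 (mod 1963), and 159 mod 1963 = 159.

159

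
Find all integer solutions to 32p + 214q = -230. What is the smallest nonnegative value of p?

53

gcd(214, 32) = 2.
2 divides -230, so solutions exist.
By Bézout, 32×(-20) + 214×(3) = 2.
Scale by -230/2 = -115: (p₀, q₀) = (2300, -345).
General solution: p = 2300 + 107t, q = -345 - 16t for integer t.
p ≥ 0: smallest is 2300 mod 107 = 53 (at t = -21), with q = -9.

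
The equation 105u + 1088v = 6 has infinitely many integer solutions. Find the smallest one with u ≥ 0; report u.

gcd(1088, 105):
  1088 = 10·105 + 38
  105 = 2·38 + 29
  38 = 1·29 + 9
  29 = 3·9 + 2
  9 = 4·2 + 1
  2 = 2·1
so gcd(1088, 105) = 1.
1 divides 6, so solutions exist.
Back-substitute for Bézout coefficients:
  1 = 9 - 4·2
  ... = 105·(-487) + 1088·(47)
Scale by 6/1 = 6: (u₀, v₀) = (-2922, 282).
General solution: u = -2922 + 1088t, v = 282 - 105t for integer t.
u ≥ 0: smallest is -2922 mod 1088 = 342 (at t = 3), with v = -33.

342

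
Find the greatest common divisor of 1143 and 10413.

9

gcd(10413, 1143):
  10413 = 9·1143 + 126
  1143 = 9·126 + 9
  126 = 14·9
so gcd(10413, 1143) = 9.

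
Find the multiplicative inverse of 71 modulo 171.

53

gcd(171, 71) = 1  (171 = 2*71 + 29, 71 = 2*29 + 13, 29 = 2*13 + 3, 13 = 4*3 + 1, 3 = 3*1).
Back-substituting, 71*(53) + 171*(-22) = 1.
So 71*53 ≡ 1 (mod 171), and 53 mod 171 = 53.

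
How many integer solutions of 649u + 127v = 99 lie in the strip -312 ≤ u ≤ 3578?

gcd(649, 127) = 1.
By Bézout, 649·(-9) + 127·(46) = 1.
Particular solution: (125, -638).
General solution: u = 125 + 127t, v = -638 - 649t for integer t.
-312 ≤ 125 + 127t ≤ 3578 gives t ∈ [-3, 27], which is 31 values.

31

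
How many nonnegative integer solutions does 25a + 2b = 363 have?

7

gcd(25, 2) = 1.
By Bézout, 25·(1) + 2·(-12) = 1.
One solution: (1, 169).
General: a = 1 + 2t, b = 169 - 25t.
a ≥ 0 ⇒ t ≥ 0; b ≥ 0 ⇒ t ≤ 6. So t ∈ [0, 6]: 7 solutions.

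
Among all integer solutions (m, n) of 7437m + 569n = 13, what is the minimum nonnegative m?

gcd(7437, 569):
  7437 = 13*569 + 40
  569 = 14*40 + 9
  40 = 4*9 + 4
  9 = 2*4 + 1
  4 = 4*1
so gcd(7437, 569) = 1.
1 divides 13, so solutions exist.
Back-substitute for Bézout coefficients:
  1 = 9 - 2*4
  ... = 7437*(-128) + 569*(1673)
Scale by 13/1 = 13: (m₀, n₀) = (-1664, 21749).
General solution: m = -1664 + 569t, n = 21749 - 7437t for integer t.
m ≥ 0: smallest is -1664 mod 569 = 43 (at t = 3), with n = -562.

43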